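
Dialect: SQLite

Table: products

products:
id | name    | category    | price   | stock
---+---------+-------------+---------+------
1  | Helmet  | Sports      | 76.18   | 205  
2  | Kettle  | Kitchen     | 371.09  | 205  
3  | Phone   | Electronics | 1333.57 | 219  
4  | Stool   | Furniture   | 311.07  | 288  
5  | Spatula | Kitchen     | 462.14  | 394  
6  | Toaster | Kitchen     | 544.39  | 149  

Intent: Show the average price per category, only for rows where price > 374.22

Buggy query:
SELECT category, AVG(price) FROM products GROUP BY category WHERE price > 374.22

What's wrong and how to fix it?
Bug: WHERE cannot follow GROUP BY

Fix: Move the WHERE clause before GROUP BY

Corrected query:
SELECT category, AVG(price) FROM products WHERE price > 374.22 GROUP BY category

Result:
category    | AVG(price)
------------+-----------
Electronics | 1333.57   
Kitchen     | 503.265   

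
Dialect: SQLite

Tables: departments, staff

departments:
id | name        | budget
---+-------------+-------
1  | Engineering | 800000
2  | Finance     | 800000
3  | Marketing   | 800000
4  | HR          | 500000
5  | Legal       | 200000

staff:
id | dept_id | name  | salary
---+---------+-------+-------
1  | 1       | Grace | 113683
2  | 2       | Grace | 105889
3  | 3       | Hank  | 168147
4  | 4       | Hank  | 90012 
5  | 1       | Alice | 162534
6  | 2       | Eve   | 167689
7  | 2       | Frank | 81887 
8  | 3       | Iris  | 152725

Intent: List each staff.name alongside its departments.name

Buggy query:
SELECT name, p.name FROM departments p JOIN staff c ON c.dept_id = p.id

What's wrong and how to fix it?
Bug: Both tables have a 'name' column; the unqualified reference is ambiguous

Fix: Qualify the column with its table alias (c.name)

Corrected query:
SELECT c.name, p.name FROM departments p JOIN staff c ON c.dept_id = p.id

Result:
name  | name       
------+------------
Grace | Engineering
Grace | Finance    
Hank  | Marketing  
Hank  | HR         
Alice | Engineering
Eve   | Finance    
Frank | Finance    
Iris  | Marketing  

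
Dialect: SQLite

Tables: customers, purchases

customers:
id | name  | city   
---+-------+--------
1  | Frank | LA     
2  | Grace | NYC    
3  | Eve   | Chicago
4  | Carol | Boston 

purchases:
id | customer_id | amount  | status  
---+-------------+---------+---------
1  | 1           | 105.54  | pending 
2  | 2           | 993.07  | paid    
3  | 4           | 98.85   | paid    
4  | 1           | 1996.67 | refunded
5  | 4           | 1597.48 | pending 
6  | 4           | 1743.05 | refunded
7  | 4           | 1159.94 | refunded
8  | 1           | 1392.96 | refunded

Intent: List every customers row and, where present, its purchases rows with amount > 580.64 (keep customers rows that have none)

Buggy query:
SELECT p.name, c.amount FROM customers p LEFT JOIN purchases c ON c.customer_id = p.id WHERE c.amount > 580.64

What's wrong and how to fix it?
Bug: Filtering c.amount in WHERE discards the NULL rows produced by LEFT JOIN, turning it into an inner join

Fix: Move the right-table condition into the ON clause so unmatched parents are kept

Corrected query:
SELECT p.name, c.amount FROM customers p LEFT JOIN purchases c ON c.customer_id = p.id AND c.amount > 580.64

Result:
name  | amount 
------+--------
Frank | 1392.96
Frank | 1996.67
Grace | 993.07 
Eve   | NULL   
Carol | 1159.94
Carol | 1597.48
Carol | 1743.05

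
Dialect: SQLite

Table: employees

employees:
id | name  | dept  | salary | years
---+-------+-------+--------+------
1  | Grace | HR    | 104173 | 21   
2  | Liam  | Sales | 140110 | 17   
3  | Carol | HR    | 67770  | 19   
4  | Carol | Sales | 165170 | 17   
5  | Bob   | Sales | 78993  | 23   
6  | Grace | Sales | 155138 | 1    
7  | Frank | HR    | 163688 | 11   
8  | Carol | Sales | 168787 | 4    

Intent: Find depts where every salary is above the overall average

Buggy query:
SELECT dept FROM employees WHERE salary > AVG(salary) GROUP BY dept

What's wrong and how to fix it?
Bug: AVG() is an aggregate; it can't sit directly in WHERE

Fix: Use a subquery for AVG and a HAVING MIN(...) filter so the condition holds for every row in the group

Corrected query:
SELECT dept FROM employees GROUP BY dept HAVING MIN(salary) > (SELECT AVG(salary) FROM employees)

Result:
(no rows)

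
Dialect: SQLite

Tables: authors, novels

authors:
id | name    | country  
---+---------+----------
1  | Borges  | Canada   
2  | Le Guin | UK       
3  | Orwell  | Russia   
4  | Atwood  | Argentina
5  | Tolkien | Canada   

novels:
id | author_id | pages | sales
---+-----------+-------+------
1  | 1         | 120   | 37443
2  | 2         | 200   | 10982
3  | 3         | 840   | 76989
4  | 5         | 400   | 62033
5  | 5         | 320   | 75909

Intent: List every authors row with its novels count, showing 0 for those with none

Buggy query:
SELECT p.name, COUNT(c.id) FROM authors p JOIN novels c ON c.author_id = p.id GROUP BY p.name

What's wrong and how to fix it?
Bug: INNER JOIN drops authors rows that have no matching novels rows

Fix: Use LEFT JOIN so parents without children still appear (COUNT(c.id) gives 0)

Corrected query:
SELECT p.name, COUNT(c.id) FROM authors p LEFT JOIN novels c ON c.author_id = p.id GROUP BY p.name

Result:
name    | COUNT(c.id)
--------+------------
Atwood  | 0          
Borges  | 1          
Le Guin | 1          
Orwell  | 1          
Tolkien | 2          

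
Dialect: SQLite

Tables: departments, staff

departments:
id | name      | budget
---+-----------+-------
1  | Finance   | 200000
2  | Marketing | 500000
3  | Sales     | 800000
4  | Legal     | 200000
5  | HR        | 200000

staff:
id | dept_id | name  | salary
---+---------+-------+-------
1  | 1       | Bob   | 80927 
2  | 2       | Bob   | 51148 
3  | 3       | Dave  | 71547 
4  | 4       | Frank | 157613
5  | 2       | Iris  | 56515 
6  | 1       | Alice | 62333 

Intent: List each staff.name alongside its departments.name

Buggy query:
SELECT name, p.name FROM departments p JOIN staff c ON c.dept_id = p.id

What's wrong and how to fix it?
Bug: 'name' exists in both joined tables, so the database can't tell which one is meant

Fix: Qualify the column with its table alias (c.name)

Corrected query:
SELECT c.name, p.name FROM departments p JOIN staff c ON c.dept_id = p.id

Result:
name  | name     
------+----------
Bob   | Finance  
Bob   | Marketing
Dave  | Sales    
Frank | Legal    
Iris  | Marketing
Alice | Finance  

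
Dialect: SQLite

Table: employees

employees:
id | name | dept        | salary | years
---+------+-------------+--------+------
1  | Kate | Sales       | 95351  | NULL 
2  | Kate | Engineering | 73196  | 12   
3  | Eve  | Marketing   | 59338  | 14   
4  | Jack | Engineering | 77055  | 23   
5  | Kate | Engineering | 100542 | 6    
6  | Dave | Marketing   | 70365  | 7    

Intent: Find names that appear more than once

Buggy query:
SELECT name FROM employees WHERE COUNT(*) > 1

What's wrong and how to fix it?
Bug: WHERE can't reference COUNT(*); aggregates are computed after WHERE

Fix: Group first, then use HAVING for the count condition

Corrected query:
SELECT name FROM employees GROUP BY name HAVING COUNT(*) > 1

Result:
name
----
Kate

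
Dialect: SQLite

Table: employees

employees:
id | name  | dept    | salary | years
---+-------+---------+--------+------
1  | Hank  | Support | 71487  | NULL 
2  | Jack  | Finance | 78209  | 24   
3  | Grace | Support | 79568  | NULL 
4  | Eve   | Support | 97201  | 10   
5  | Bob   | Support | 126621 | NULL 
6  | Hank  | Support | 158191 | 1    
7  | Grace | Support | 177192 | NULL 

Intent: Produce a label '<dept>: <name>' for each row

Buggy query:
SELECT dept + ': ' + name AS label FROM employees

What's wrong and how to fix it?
Bug: SQLite uses || for string concatenation; + coerces text to numbers (yielding 0)

Fix: Use the || operator for string concatenation

Corrected query:
SELECT dept || ': ' || name AS label FROM employees

Result:
label         
--------------
Support: Hank 
Finance: Jack 
Support: Grace
Support: Eve  
Support: Bob  
Support: Hank 
Support: Grace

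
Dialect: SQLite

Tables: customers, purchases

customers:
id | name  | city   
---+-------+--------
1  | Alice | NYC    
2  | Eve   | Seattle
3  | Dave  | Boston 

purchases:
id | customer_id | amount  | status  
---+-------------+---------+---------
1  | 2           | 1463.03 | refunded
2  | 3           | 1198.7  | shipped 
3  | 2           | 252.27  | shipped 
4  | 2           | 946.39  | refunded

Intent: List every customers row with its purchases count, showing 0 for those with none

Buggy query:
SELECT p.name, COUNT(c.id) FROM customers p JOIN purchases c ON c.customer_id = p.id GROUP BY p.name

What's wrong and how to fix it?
Bug: INNER JOIN drops customers rows that have no matching purchases rows

Fix: Use LEFT JOIN so parents without children still appear (COUNT(c.id) gives 0)

Corrected query:
SELECT p.name, COUNT(c.id) FROM customers p LEFT JOIN purchases c ON c.customer_id = p.id GROUP BY p.name

Result:
name  | COUNT(c.id)
------+------------
Alice | 0          
Dave  | 1          
Eve   | 3          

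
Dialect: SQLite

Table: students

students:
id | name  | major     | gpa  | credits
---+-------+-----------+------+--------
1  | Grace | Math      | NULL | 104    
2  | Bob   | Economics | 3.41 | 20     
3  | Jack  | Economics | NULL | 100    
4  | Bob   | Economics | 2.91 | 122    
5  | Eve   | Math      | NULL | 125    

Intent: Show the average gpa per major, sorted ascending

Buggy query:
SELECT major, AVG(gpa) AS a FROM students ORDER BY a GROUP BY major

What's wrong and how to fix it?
Bug: GROUP BY must precede ORDER BY

Fix: Reorder: SELECT … FROM … GROUP BY … ORDER BY …

Corrected query:
SELECT major, AVG(gpa) AS a FROM students GROUP BY major ORDER BY a

Result:
major     | a   
----------+-----
Math      | NULL
Economics | 3.16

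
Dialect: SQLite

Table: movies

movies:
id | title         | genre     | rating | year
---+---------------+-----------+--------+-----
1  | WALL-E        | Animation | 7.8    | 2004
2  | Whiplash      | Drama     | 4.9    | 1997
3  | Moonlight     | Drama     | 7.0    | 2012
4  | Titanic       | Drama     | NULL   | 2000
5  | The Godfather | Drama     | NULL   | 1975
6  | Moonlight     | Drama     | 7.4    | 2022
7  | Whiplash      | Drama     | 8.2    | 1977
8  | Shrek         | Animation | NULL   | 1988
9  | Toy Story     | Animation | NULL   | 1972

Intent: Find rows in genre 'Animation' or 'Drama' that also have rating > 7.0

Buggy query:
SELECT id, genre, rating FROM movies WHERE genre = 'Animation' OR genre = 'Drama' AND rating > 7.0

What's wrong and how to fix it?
Bug: AND binds tighter than OR, so this parses as genre = 'Animation' OR (genre = 'Drama' AND rating > 7.0)

Fix: Add parentheses around the OR so the AND applies to both alternatives

Corrected query:
SELECT id, genre, rating FROM movies WHERE (genre = 'Animation' OR genre = 'Drama') AND rating > 7.0

Result:
id | genre     | rating
---+-----------+-------
1  | Animation | 7.8   
6  | Drama     | 7.4   
7  | Drama     | 8.2   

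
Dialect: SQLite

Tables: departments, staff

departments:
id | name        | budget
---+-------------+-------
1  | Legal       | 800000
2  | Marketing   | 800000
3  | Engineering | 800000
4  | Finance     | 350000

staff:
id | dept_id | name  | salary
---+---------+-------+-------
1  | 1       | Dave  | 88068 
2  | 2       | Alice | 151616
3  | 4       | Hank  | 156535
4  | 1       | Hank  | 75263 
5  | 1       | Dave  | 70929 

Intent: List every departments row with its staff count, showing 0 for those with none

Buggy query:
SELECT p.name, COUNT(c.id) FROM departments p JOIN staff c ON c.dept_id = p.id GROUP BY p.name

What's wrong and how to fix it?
Bug: An inner join excludes parents with zero children

Fix: Use LEFT JOIN so parents without children still appear (COUNT(c.id) gives 0)

Corrected query:
SELECT p.name, COUNT(c.id) FROM departments p LEFT JOIN staff c ON c.dept_id = p.id GROUP BY p.name

Result:
name        | COUNT(c.id)
------------+------------
Engineering | 0          
Finance     | 1          
Legal       | 3          
Marketing   | 1          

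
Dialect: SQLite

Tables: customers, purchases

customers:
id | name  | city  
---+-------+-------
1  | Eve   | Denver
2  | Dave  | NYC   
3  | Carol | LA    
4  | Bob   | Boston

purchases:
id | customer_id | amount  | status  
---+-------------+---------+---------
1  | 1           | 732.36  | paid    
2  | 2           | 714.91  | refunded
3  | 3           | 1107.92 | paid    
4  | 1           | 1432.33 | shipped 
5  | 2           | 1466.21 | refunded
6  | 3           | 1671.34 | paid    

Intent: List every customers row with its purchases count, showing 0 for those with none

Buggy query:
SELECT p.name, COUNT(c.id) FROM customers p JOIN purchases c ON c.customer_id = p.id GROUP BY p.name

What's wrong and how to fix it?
Bug: An inner join excludes parents with zero children

Fix: Use LEFT JOIN so parents without children still appear (COUNT(c.id) gives 0)

Corrected query:
SELECT p.name, COUNT(c.id) FROM customers p LEFT JOIN purchases c ON c.customer_id = p.id GROUP BY p.name

Result:
name  | COUNT(c.id)
------+------------
Bob   | 0          
Carol | 2          
Dave  | 2          
Eve   | 2          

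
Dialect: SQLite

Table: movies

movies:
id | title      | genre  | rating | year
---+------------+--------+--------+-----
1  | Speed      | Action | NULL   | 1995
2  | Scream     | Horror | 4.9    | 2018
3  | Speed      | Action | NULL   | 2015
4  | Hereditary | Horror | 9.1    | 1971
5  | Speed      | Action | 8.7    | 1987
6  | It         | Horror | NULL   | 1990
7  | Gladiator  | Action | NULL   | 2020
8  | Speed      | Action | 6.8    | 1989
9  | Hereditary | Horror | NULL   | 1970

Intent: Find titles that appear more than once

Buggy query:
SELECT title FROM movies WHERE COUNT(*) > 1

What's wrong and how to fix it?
Bug: WHERE can't reference COUNT(*); aggregates are computed after WHERE

Fix: GROUP BY title, then filter groups with HAVING COUNT(*) > 1

Corrected query:
SELECT title FROM movies GROUP BY title HAVING COUNT(*) > 1

Result:
title     
----------
Hereditary
Speed     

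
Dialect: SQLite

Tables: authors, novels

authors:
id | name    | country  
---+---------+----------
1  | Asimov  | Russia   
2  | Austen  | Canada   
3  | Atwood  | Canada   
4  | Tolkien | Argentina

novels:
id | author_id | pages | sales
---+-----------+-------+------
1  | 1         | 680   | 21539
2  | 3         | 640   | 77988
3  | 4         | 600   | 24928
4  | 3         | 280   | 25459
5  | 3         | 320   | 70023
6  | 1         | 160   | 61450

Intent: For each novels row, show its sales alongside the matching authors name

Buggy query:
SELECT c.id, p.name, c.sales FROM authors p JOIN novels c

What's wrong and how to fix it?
Bug: Missing join condition: each novels row is matched to all authors rows instead of just its own

Fix: Specify the join condition linking the foreign key to the parent id

Corrected query:
SELECT c.id, p.name, c.sales FROM authors p JOIN novels c ON c.author_id = p.id

Result:
id | name    | sales
---+---------+------
1  | Asimov  | 21539
2  | Atwood  | 77988
3  | Tolkien | 24928
4  | Atwood  | 25459
5  | Atwood  | 70023
6  | Asimov  | 61450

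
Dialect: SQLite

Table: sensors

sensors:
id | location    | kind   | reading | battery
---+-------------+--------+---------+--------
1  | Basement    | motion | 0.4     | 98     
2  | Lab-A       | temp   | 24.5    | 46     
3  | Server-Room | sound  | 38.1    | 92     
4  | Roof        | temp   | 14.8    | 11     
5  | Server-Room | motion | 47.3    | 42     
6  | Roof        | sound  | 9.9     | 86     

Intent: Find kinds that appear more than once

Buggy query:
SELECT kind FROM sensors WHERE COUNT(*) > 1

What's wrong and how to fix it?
Bug: WHERE can't reference COUNT(*); aggregates are computed after WHERE

Fix: Group first, then use HAVING for the count condition

Corrected query:
SELECT kind FROM sensors GROUP BY kind HAVING COUNT(*) > 1

Result:
kind  
------
motion
sound 
temp  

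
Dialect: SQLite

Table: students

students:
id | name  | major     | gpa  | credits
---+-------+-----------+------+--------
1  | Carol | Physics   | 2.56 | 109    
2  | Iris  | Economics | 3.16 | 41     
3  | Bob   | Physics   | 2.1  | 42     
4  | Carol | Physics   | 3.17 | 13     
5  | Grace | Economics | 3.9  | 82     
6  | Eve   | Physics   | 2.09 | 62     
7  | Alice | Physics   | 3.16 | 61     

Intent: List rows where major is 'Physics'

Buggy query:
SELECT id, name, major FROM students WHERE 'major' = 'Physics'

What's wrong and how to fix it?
Bug: Single quotes denote string literals in SQL; the column name is being compared as a constant string

Fix: Reference the column as major without single quotes

Corrected query:
SELECT id, name, major FROM students WHERE major = 'Physics'

Result:
id | name  | major  
---+-------+--------
1  | Carol | Physics
3  | Bob   | Physics
4  | Carol | Physics
6  | Eve   | Physics
7  | Alice | Physics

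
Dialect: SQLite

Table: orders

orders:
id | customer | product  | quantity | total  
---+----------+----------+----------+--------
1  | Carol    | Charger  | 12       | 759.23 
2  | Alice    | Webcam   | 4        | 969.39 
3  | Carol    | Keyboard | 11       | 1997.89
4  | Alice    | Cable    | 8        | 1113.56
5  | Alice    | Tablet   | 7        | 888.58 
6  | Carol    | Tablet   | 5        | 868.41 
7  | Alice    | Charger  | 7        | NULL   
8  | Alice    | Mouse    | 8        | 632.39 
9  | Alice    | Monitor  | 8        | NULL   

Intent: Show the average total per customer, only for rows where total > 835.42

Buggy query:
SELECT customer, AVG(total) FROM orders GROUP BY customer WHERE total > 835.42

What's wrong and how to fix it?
Bug: WHERE cannot follow GROUP BY

Fix: Place WHERE between FROM and GROUP BY

Corrected query:
SELECT customer, AVG(total) FROM orders WHERE total > 835.42 GROUP BY customer

Result:
customer | AVG(total)
---------+-----------
Alice    | 990.51    
Carol    | 1433.15   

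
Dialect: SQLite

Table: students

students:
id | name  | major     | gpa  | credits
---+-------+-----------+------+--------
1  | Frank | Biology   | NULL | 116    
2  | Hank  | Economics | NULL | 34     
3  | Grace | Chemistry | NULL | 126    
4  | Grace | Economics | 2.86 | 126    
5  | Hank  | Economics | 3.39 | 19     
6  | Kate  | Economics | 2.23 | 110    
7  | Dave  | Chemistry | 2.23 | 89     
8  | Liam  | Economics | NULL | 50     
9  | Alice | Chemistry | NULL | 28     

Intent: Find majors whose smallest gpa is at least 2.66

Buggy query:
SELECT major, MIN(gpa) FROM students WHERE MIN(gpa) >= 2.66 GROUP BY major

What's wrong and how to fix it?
Bug: Aggregates like MIN are computed per group after WHERE runs

Fix: Use HAVING for the per-group MIN condition

Corrected query:
SELECT major, MIN(gpa) FROM students GROUP BY major HAVING MIN(gpa) >= 2.66

Result:
(no rows)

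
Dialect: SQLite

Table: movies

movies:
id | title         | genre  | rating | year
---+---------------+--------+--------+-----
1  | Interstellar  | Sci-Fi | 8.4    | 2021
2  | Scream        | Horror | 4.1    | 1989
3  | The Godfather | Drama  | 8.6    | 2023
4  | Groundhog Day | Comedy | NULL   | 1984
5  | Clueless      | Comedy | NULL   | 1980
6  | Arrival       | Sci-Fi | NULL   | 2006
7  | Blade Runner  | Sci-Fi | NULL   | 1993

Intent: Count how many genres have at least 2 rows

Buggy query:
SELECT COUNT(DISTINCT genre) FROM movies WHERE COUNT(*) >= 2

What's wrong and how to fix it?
Bug: COUNT(*) cannot appear in WHERE; the per-group count doesn't exist yet

Fix: Use a subquery that GROUPs and filters with HAVING, then count its rows

Corrected query:
SELECT COUNT(*) FROM (SELECT genre FROM movies GROUP BY genre HAVING COUNT(*) >= 2)

Result:
COUNT(*)
--------
2       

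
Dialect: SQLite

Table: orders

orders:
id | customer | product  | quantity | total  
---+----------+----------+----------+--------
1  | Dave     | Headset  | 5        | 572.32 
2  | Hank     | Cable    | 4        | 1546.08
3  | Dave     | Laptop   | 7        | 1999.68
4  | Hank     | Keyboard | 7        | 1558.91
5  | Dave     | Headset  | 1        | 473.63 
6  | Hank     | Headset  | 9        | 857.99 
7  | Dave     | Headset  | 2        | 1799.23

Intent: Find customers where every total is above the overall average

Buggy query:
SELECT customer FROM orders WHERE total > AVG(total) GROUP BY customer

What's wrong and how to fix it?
Bug: AVG() is an aggregate; it can't sit directly in WHERE

Fix: Use a subquery for AVG and a HAVING MIN(...) filter so the condition holds for every row in the group

Corrected query:
SELECT customer FROM orders GROUP BY customer HAVING MIN(total) > (SELECT AVG(total) FROM orders)

Result:
(no rows)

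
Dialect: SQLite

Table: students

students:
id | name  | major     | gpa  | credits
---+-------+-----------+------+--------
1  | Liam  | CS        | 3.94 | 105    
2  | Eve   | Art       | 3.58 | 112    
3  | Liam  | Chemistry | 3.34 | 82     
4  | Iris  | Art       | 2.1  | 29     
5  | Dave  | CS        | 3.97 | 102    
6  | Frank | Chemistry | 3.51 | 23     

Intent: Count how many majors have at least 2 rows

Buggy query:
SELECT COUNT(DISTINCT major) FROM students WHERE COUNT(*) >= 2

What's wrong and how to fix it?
Bug: COUNT(*) cannot appear in WHERE; the per-group count doesn't exist yet

Fix: Use a subquery that GROUPs and filters with HAVING, then count its rows

Corrected query:
SELECT COUNT(*) FROM (SELECT major FROM students GROUP BY major HAVING COUNT(*) >= 2)

Result:
COUNT(*)
--------
3       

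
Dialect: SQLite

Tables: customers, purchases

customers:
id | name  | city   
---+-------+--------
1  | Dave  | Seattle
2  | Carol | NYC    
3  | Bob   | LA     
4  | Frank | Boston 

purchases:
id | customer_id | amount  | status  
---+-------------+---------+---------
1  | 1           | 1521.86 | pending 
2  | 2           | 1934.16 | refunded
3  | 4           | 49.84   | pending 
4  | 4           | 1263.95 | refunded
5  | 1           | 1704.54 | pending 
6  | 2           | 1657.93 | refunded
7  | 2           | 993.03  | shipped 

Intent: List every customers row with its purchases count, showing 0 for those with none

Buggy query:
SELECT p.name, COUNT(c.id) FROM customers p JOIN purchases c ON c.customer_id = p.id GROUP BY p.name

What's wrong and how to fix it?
Bug: INNER JOIN drops customers rows that have no matching purchases rows

Fix: Use LEFT JOIN so parents without children still appear (COUNT(c.id) gives 0)

Corrected query:
SELECT p.name, COUNT(c.id) FROM customers p LEFT JOIN purchases c ON c.customer_id = p.id GROUP BY p.name

Result:
name  | COUNT(c.id)
------+------------
Bob   | 0          
Carol | 3          
Dave  | 2          
Frank | 2          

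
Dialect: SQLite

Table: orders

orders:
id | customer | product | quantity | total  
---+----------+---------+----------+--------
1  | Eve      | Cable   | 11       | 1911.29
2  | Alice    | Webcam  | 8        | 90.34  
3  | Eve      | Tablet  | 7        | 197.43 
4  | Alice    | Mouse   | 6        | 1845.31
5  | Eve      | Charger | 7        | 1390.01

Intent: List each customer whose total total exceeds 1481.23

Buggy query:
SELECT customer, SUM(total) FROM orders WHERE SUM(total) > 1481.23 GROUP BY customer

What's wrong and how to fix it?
Bug: WHERE runs before GROUP BY, so aggregates aren't available there

Fix: Use HAVING (which filters groups after aggregation) instead of WHERE

Corrected query:
SELECT customer, SUM(total) FROM orders GROUP BY customer HAVING SUM(total) > 1481.23

Result:
customer | SUM(total)
---------+-----------
Alice    | 1935.65   
Eve      | 3498.73   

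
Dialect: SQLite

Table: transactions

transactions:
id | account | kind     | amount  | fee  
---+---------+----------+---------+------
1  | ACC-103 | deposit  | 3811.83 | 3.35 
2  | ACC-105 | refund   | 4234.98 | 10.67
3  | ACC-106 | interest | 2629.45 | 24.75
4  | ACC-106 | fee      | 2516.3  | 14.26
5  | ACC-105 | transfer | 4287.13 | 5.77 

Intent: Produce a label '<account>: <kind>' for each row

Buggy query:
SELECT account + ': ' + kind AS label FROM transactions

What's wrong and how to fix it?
Bug: '+' is numeric addition; on text columns SQLite converts them to 0 instead of concatenating

Fix: Replace + with || to concatenate text

Corrected query:
SELECT account || ': ' || kind AS label FROM transactions

Result:
label            
-----------------
ACC-103: deposit 
ACC-105: refund  
ACC-106: interest
ACC-106: fee     
ACC-105: transfer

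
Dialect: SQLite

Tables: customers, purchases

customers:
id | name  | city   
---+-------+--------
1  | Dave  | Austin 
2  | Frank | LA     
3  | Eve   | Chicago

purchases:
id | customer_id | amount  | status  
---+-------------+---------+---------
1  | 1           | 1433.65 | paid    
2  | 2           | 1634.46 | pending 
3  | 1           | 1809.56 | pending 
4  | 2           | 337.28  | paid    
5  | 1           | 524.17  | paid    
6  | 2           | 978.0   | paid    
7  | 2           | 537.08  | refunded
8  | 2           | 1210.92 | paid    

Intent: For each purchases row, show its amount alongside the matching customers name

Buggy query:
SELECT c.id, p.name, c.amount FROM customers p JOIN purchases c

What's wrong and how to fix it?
Bug: Missing join condition: each purchases row is matched to all customers rows instead of just its own

Fix: Specify the join condition linking the foreign key to the parent id

Corrected query:
SELECT c.id, p.name, c.amount FROM customers p JOIN purchases c ON c.customer_id = p.id

Result:
id | name  | amount 
---+-------+--------
1  | Dave  | 1433.65
2  | Frank | 1634.46
3  | Dave  | 1809.56
4  | Frank | 337.28 
5  | Dave  | 524.17 
6  | Frank | 978    
7  | Frank | 537.08 
8  | Frank | 1210.92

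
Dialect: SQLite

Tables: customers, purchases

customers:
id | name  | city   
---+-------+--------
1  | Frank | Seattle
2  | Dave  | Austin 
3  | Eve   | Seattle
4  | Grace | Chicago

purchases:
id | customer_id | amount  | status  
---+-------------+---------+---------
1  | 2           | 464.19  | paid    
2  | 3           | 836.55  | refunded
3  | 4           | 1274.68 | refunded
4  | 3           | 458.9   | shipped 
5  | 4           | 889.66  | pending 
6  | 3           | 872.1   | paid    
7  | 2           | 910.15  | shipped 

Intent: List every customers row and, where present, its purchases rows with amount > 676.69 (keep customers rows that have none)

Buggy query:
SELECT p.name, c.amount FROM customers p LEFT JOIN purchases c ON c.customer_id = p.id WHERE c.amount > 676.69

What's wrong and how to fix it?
Bug: A WHERE condition on the right-hand table after LEFT JOIN drops unmatched parents

Fix: Put 'c.amount > 676.69' in the JOIN's ON clause instead of WHERE

Corrected query:
SELECT p.name, c.amount FROM customers p LEFT JOIN purchases c ON c.customer_id = p.id AND c.amount > 676.69

Result:
name  | amount 
------+--------
Frank | NULL   
Dave  | 910.15 
Eve   | 836.55 
Eve   | 872.1  
Grace | 889.66 
Grace | 1274.68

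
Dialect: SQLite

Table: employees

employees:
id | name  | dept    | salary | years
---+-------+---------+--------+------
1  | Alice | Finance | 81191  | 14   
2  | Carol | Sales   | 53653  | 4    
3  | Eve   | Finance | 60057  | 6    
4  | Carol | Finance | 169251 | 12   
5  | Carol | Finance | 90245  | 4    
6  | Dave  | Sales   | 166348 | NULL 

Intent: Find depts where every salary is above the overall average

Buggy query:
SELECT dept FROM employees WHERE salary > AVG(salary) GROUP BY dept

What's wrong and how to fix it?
Bug: AVG() is an aggregate; it can't sit directly in WHERE

Fix: Use a subquery for AVG and a HAVING MIN(...) filter so the condition holds for every row in the group

Corrected query:
SELECT dept FROM employees GROUP BY dept HAVING MIN(salary) > (SELECT AVG(salary) FROM employees)

Result:
(no rows)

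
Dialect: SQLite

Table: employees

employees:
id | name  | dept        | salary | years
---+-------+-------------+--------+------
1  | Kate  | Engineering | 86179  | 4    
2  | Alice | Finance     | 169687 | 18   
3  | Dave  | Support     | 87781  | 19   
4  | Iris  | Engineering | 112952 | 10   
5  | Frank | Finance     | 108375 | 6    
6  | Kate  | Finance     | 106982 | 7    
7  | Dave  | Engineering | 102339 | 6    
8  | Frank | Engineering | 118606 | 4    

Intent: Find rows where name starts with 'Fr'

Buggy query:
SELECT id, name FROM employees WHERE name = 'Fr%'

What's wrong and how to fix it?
Bug: '=' compares the literal string including the % character; pattern matching needs LIKE

Fix: Use LIKE for wildcard pattern matching

Corrected query:
SELECT id, name FROM employees WHERE name LIKE 'Fr%'

Result:
id | name 
---+------
5  | Frank
8  | Frank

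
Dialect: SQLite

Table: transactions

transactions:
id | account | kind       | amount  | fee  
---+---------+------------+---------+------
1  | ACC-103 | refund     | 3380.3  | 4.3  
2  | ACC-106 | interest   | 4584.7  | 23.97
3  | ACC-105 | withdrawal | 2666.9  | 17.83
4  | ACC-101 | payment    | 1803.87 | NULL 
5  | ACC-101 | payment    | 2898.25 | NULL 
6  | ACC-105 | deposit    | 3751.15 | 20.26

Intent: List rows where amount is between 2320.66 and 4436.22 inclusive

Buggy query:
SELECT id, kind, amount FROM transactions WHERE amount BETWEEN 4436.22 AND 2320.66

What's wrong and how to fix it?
Bug: BETWEEN expects the lower bound first; with 4436.22 AND 2320.66 the range is empty

Fix: Swap the bounds so the smaller value comes first

Corrected query:
SELECT id, kind, amount FROM transactions WHERE amount BETWEEN 2320.66 AND 4436.22

Result:
id | kind       | amount 
---+------------+--------
1  | refund     | 3380.3 
3  | withdrawal | 2666.9 
5  | payment    | 2898.25
6  | deposit    | 3751.15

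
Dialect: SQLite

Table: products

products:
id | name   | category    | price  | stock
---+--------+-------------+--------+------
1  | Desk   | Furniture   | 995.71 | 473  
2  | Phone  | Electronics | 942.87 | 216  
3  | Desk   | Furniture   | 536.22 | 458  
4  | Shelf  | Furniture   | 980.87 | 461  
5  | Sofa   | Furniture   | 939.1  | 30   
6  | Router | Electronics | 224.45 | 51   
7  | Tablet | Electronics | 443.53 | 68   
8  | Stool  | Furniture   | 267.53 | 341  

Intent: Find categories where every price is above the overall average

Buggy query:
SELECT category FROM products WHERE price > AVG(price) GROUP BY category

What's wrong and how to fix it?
Bug: WHERE evaluates per row before aggregation, so AVG() is unavailable

Fix: Use a subquery for AVG and a HAVING MIN(...) filter so the condition holds for every row in the group

Corrected query:
SELECT category FROM products GROUP BY category HAVING MIN(price) > (SELECT AVG(price) FROM products)

Result:
(no rows)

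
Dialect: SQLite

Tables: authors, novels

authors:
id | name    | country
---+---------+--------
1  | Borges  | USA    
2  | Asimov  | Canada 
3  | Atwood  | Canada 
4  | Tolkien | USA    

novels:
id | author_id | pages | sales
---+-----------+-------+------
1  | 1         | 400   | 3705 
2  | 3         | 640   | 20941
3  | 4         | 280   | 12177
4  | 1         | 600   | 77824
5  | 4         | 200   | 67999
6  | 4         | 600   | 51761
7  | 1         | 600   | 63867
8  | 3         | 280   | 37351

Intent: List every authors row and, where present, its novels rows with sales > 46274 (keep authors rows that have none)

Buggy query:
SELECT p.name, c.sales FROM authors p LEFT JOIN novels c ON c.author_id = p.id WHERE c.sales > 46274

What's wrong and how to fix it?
Bug: Filtering c.sales in WHERE discards the NULL rows produced by LEFT JOIN, turning it into an inner join

Fix: Move the right-table condition into the ON clause so unmatched parents are kept

Corrected query:
SELECT p.name, c.sales FROM authors p LEFT JOIN novels c ON c.author_id = p.id AND c.sales > 46274

Result:
name    | sales
--------+------
Borges  | 63867
Borges  | 77824
Asimov  | NULL 
Atwood  | NULL 
Tolkien | 51761
Tolkien | 67999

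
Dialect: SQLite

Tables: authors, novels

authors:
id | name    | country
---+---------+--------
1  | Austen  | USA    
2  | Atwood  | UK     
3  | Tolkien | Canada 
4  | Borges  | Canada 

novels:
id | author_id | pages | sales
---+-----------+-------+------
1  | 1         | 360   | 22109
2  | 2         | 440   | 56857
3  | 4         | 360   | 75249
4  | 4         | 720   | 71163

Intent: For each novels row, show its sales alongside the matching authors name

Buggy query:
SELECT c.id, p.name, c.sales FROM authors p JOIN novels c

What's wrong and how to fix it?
Bug: Missing join condition: each novels row is matched to all authors rows instead of just its own

Fix: Specify the join condition linking the foreign key to the parent id

Corrected query:
SELECT c.id, p.name, c.sales FROM authors p JOIN novels c ON c.author_id = p.id

Result:
id | name   | sales
---+--------+------
1  | Austen | 22109
2  | Atwood | 56857
3  | Borges | 75249
4  | Borges | 71163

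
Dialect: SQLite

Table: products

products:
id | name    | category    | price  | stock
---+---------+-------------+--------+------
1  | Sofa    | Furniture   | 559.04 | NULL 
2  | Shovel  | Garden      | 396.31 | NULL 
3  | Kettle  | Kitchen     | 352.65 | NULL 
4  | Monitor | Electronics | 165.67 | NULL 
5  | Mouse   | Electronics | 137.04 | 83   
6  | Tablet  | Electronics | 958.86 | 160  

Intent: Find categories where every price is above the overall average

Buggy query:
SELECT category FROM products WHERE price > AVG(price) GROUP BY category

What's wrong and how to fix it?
Bug: WHERE evaluates per row before aggregation, so AVG() is unavailable

Fix: Compute the overall average in a scalar subquery and compare each group's MIN against it in HAVING

Corrected query:
SELECT category FROM products GROUP BY category HAVING MIN(price) > (SELECT AVG(price) FROM products)

Result:
category 
---------
Furniture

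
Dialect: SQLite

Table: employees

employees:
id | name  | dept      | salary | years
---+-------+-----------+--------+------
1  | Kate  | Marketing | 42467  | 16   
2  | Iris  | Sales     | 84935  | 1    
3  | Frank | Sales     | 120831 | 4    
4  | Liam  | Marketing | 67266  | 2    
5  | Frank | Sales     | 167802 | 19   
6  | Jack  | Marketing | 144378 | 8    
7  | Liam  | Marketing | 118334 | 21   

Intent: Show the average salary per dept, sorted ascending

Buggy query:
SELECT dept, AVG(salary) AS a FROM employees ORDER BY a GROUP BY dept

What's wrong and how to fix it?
Bug: ORDER BY appears before GROUP BY; SQL clause order requires GROUP BY first

Fix: Move ORDER BY to the end, after GROUP BY

Corrected query:
SELECT dept, AVG(salary) AS a FROM employees GROUP BY dept ORDER BY a

Result:
dept      | a            
----------+--------------
Marketing | 93111.25     
Sales     | 124522.666667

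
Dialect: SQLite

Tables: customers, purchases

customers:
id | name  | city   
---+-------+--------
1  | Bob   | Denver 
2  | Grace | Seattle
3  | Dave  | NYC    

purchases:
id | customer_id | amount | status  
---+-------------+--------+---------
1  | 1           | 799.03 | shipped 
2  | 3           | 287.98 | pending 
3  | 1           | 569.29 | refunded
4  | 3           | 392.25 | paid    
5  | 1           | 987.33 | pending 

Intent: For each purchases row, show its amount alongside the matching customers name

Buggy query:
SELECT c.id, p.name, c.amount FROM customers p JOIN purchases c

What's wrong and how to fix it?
Bug: JOIN with no ON clause produces a cartesian product; every purchases row pairs with every customers row

Fix: Add ON c.customer_id = p.id to the JOIN

Corrected query:
SELECT c.id, p.name, c.amount FROM customers p JOIN purchases c ON c.customer_id = p.id

Result:
id | name | amount
---+------+-------
1  | Bob  | 799.03
2  | Dave | 287.98
3  | Bob  | 569.29
4  | Dave | 392.25
5  | Bob  | 987.33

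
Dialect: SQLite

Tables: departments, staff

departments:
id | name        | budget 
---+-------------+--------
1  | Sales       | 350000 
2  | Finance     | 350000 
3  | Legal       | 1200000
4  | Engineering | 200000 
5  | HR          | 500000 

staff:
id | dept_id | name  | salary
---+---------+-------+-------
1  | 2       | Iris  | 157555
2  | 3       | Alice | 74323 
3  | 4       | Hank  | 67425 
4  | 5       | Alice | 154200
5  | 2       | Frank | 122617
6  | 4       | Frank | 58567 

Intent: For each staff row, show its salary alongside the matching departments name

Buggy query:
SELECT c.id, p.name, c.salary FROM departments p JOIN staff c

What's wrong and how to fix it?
Bug: JOIN with no ON clause produces a cartesian product; every staff row pairs with every departments row

Fix: Add ON c.dept_id = p.id to the JOIN

Corrected query:
SELECT c.id, p.name, c.salary FROM departments p JOIN staff c ON c.dept_id = p.id

Result:
id | name        | salary
---+-------------+-------
1  | Finance     | 157555
2  | Legal       | 74323 
3  | Engineering | 67425 
4  | HR          | 154200
5  | Finance     | 122617
6  | Engineering | 58567 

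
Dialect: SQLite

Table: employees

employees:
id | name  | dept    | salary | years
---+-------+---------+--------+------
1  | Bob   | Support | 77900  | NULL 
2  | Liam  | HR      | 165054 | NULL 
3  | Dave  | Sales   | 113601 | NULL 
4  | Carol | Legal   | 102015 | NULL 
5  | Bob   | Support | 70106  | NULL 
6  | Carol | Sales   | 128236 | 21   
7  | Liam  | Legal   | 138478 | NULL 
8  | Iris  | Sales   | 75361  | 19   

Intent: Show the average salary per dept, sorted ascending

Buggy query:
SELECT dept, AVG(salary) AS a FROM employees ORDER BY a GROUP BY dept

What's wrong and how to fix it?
Bug: GROUP BY must precede ORDER BY

Fix: Reorder: SELECT … FROM … GROUP BY … ORDER BY …

Corrected query:
SELECT dept, AVG(salary) AS a FROM employees GROUP BY dept ORDER BY a

Result:
dept    | a            
--------+--------------
Support | 74003        
Sales   | 105732.666667
Legal   | 120246.5     
HR      | 165054       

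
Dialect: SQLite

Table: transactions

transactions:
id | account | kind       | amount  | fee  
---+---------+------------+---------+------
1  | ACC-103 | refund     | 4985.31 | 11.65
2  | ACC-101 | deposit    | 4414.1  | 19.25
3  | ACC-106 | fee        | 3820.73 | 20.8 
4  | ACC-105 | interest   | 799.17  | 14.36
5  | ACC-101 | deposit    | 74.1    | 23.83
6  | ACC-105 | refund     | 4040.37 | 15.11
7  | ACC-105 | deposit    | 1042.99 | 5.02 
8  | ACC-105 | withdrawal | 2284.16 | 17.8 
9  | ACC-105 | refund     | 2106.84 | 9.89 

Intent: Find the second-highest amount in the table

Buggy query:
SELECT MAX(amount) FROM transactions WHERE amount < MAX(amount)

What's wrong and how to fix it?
Bug: MAX(amount) on the right of the comparison is an aggregate-in-WHERE error

Fix: Put the inner MAX in a scalar subquery

Corrected query:
SELECT MAX(amount) FROM transactions WHERE amount < (SELECT MAX(amount) FROM transactions)

Result:
MAX(amount)
-----------
4414.1     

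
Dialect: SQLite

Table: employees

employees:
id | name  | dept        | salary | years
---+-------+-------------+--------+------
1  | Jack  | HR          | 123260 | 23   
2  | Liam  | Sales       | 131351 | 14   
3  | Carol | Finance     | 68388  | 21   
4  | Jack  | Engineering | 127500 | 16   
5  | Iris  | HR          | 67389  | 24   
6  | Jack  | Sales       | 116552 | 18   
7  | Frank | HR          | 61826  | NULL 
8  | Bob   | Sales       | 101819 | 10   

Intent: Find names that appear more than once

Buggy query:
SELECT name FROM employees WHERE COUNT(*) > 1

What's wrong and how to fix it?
Bug: COUNT(*) is an aggregate and cannot be used in WHERE

Fix: GROUP BY name, then filter groups with HAVING COUNT(*) > 1

Corrected query:
SELECT name FROM employees GROUP BY name HAVING COUNT(*) > 1

Result:
name
----
Jack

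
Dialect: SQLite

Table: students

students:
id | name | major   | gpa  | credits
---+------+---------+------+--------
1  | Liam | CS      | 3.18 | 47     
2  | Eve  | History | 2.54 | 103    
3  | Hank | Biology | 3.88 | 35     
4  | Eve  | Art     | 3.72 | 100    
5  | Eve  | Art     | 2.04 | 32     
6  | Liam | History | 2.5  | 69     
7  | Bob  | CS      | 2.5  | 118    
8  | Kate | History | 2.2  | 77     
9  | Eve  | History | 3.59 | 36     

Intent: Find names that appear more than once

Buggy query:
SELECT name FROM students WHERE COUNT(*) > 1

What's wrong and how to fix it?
Bug: WHERE can't reference COUNT(*); aggregates are computed after WHERE

Fix: GROUP BY name, then filter groups with HAVING COUNT(*) > 1

Corrected query:
SELECT name FROM students GROUP BY name HAVING COUNT(*) > 1

Result:
name
----
Eve 
Liam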